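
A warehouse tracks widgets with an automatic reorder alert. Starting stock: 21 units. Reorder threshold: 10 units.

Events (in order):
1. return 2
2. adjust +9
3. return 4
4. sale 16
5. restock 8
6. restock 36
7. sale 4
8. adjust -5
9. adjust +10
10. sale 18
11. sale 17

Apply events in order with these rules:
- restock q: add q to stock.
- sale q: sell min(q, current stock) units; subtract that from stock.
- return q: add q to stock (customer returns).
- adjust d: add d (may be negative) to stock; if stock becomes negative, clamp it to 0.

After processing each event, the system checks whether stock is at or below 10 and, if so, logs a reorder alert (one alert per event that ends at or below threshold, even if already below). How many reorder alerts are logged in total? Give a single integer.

Answer: 0

Derivation:
Processing events:
Start: stock = 21
  Event 1 (return 2): 21 + 2 = 23
  Event 2 (adjust +9): 23 + 9 = 32
  Event 3 (return 4): 32 + 4 = 36
  Event 4 (sale 16): sell min(16,36)=16. stock: 36 - 16 = 20. total_sold = 16
  Event 5 (restock 8): 20 + 8 = 28
  Event 6 (restock 36): 28 + 36 = 64
  Event 7 (sale 4): sell min(4,64)=4. stock: 64 - 4 = 60. total_sold = 20
  Event 8 (adjust -5): 60 + -5 = 55
  Event 9 (adjust +10): 55 + 10 = 65
  Event 10 (sale 18): sell min(18,65)=18. stock: 65 - 18 = 47. total_sold = 38
  Event 11 (sale 17): sell min(17,47)=17. stock: 47 - 17 = 30. total_sold = 55
Final: stock = 30, total_sold = 55

Checking against threshold 10:
  After event 1: stock=23 > 10
  After event 2: stock=32 > 10
  After event 3: stock=36 > 10
  After event 4: stock=20 > 10
  After event 5: stock=28 > 10
  After event 6: stock=64 > 10
  After event 7: stock=60 > 10
  After event 8: stock=55 > 10
  After event 9: stock=65 > 10
  After event 10: stock=47 > 10
  After event 11: stock=30 > 10
Alert events: []. Count = 0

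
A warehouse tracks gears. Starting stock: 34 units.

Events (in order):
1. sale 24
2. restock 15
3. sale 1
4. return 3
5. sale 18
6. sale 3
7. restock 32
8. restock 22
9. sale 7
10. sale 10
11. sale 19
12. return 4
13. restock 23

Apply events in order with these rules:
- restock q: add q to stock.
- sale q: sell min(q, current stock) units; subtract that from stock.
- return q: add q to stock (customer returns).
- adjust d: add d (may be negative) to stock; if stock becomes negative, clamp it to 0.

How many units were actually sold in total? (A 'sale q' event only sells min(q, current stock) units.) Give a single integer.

Processing events:
Start: stock = 34
  Event 1 (sale 24): sell min(24,34)=24. stock: 34 - 24 = 10. total_sold = 24
  Event 2 (restock 15): 10 + 15 = 25
  Event 3 (sale 1): sell min(1,25)=1. stock: 25 - 1 = 24. total_sold = 25
  Event 4 (return 3): 24 + 3 = 27
  Event 5 (sale 18): sell min(18,27)=18. stock: 27 - 18 = 9. total_sold = 43
  Event 6 (sale 3): sell min(3,9)=3. stock: 9 - 3 = 6. total_sold = 46
  Event 7 (restock 32): 6 + 32 = 38
  Event 8 (restock 22): 38 + 22 = 60
  Event 9 (sale 7): sell min(7,60)=7. stock: 60 - 7 = 53. total_sold = 53
  Event 10 (sale 10): sell min(10,53)=10. stock: 53 - 10 = 43. total_sold = 63
  Event 11 (sale 19): sell min(19,43)=19. stock: 43 - 19 = 24. total_sold = 82
  Event 12 (return 4): 24 + 4 = 28
  Event 13 (restock 23): 28 + 23 = 51
Final: stock = 51, total_sold = 82

Answer: 82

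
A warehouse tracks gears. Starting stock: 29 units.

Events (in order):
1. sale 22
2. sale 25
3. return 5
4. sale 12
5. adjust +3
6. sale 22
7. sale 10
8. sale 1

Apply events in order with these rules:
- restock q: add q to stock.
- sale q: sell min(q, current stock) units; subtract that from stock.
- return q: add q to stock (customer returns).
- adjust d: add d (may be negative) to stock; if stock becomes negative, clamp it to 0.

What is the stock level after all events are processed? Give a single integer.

Processing events:
Start: stock = 29
  Event 1 (sale 22): sell min(22,29)=22. stock: 29 - 22 = 7. total_sold = 22
  Event 2 (sale 25): sell min(25,7)=7. stock: 7 - 7 = 0. total_sold = 29
  Event 3 (return 5): 0 + 5 = 5
  Event 4 (sale 12): sell min(12,5)=5. stock: 5 - 5 = 0. total_sold = 34
  Event 5 (adjust +3): 0 + 3 = 3
  Event 6 (sale 22): sell min(22,3)=3. stock: 3 - 3 = 0. total_sold = 37
  Event 7 (sale 10): sell min(10,0)=0. stock: 0 - 0 = 0. total_sold = 37
  Event 8 (sale 1): sell min(1,0)=0. stock: 0 - 0 = 0. total_sold = 37
Final: stock = 0, total_sold = 37

Answer: 0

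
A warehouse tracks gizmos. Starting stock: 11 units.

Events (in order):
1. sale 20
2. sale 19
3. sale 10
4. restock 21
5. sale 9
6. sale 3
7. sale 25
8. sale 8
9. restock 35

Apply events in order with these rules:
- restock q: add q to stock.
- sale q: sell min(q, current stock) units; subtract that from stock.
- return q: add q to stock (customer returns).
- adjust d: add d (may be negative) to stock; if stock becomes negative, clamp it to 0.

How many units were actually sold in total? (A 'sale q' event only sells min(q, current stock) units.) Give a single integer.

Processing events:
Start: stock = 11
  Event 1 (sale 20): sell min(20,11)=11. stock: 11 - 11 = 0. total_sold = 11
  Event 2 (sale 19): sell min(19,0)=0. stock: 0 - 0 = 0. total_sold = 11
  Event 3 (sale 10): sell min(10,0)=0. stock: 0 - 0 = 0. total_sold = 11
  Event 4 (restock 21): 0 + 21 = 21
  Event 5 (sale 9): sell min(9,21)=9. stock: 21 - 9 = 12. total_sold = 20
  Event 6 (sale 3): sell min(3,12)=3. stock: 12 - 3 = 9. total_sold = 23
  Event 7 (sale 25): sell min(25,9)=9. stock: 9 - 9 = 0. total_sold = 32
  Event 8 (sale 8): sell min(8,0)=0. stock: 0 - 0 = 0. total_sold = 32
  Event 9 (restock 35): 0 + 35 = 35
Final: stock = 35, total_sold = 32

Answer: 32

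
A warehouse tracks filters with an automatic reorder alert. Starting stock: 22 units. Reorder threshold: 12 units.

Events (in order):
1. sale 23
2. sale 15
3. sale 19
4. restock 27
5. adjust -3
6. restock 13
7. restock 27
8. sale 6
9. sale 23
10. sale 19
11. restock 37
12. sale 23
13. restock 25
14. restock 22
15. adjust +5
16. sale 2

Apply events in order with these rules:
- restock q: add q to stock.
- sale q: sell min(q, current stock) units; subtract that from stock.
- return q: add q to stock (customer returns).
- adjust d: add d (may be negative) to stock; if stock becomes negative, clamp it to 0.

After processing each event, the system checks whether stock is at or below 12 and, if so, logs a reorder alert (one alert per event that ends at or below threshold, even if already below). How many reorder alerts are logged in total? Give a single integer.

Processing events:
Start: stock = 22
  Event 1 (sale 23): sell min(23,22)=22. stock: 22 - 22 = 0. total_sold = 22
  Event 2 (sale 15): sell min(15,0)=0. stock: 0 - 0 = 0. total_sold = 22
  Event 3 (sale 19): sell min(19,0)=0. stock: 0 - 0 = 0. total_sold = 22
  Event 4 (restock 27): 0 + 27 = 27
  Event 5 (adjust -3): 27 + -3 = 24
  Event 6 (restock 13): 24 + 13 = 37
  Event 7 (restock 27): 37 + 27 = 64
  Event 8 (sale 6): sell min(6,64)=6. stock: 64 - 6 = 58. total_sold = 28
  Event 9 (sale 23): sell min(23,58)=23. stock: 58 - 23 = 35. total_sold = 51
  Event 10 (sale 19): sell min(19,35)=19. stock: 35 - 19 = 16. total_sold = 70
  Event 11 (restock 37): 16 + 37 = 53
  Event 12 (sale 23): sell min(23,53)=23. stock: 53 - 23 = 30. total_sold = 93
  Event 13 (restock 25): 30 + 25 = 55
  Event 14 (restock 22): 55 + 22 = 77
  Event 15 (adjust +5): 77 + 5 = 82
  Event 16 (sale 2): sell min(2,82)=2. stock: 82 - 2 = 80. total_sold = 95
Final: stock = 80, total_sold = 95

Checking against threshold 12:
  After event 1: stock=0 <= 12 -> ALERT
  After event 2: stock=0 <= 12 -> ALERT
  After event 3: stock=0 <= 12 -> ALERT
  After event 4: stock=27 > 12
  After event 5: stock=24 > 12
  After event 6: stock=37 > 12
  After event 7: stock=64 > 12
  After event 8: stock=58 > 12
  After event 9: stock=35 > 12
  After event 10: stock=16 > 12
  After event 11: stock=53 > 12
  After event 12: stock=30 > 12
  After event 13: stock=55 > 12
  After event 14: stock=77 > 12
  After event 15: stock=82 > 12
  After event 16: stock=80 > 12
Alert events: [1, 2, 3]. Count = 3

Answer: 3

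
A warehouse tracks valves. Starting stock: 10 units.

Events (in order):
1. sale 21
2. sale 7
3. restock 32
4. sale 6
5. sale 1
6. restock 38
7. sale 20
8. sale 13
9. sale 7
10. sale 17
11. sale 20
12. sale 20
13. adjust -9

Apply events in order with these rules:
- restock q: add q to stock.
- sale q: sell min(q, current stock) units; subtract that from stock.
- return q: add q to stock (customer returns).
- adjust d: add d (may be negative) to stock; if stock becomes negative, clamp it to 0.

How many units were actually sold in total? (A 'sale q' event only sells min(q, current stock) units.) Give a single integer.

Answer: 80

Derivation:
Processing events:
Start: stock = 10
  Event 1 (sale 21): sell min(21,10)=10. stock: 10 - 10 = 0. total_sold = 10
  Event 2 (sale 7): sell min(7,0)=0. stock: 0 - 0 = 0. total_sold = 10
  Event 3 (restock 32): 0 + 32 = 32
  Event 4 (sale 6): sell min(6,32)=6. stock: 32 - 6 = 26. total_sold = 16
  Event 5 (sale 1): sell min(1,26)=1. stock: 26 - 1 = 25. total_sold = 17
  Event 6 (restock 38): 25 + 38 = 63
  Event 7 (sale 20): sell min(20,63)=20. stock: 63 - 20 = 43. total_sold = 37
  Event 8 (sale 13): sell min(13,43)=13. stock: 43 - 13 = 30. total_sold = 50
  Event 9 (sale 7): sell min(7,30)=7. stock: 30 - 7 = 23. total_sold = 57
  Event 10 (sale 17): sell min(17,23)=17. stock: 23 - 17 = 6. total_sold = 74
  Event 11 (sale 20): sell min(20,6)=6. stock: 6 - 6 = 0. total_sold = 80
  Event 12 (sale 20): sell min(20,0)=0. stock: 0 - 0 = 0. total_sold = 80
  Event 13 (adjust -9): 0 + -9 = 0 (clamped to 0)
Final: stock = 0, total_sold = 80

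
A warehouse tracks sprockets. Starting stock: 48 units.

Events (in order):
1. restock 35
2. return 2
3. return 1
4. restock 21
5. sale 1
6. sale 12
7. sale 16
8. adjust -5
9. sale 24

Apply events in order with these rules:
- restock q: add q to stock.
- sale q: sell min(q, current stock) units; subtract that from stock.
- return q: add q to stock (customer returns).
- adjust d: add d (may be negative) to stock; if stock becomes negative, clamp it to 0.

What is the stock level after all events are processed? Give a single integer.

Processing events:
Start: stock = 48
  Event 1 (restock 35): 48 + 35 = 83
  Event 2 (return 2): 83 + 2 = 85
  Event 3 (return 1): 85 + 1 = 86
  Event 4 (restock 21): 86 + 21 = 107
  Event 5 (sale 1): sell min(1,107)=1. stock: 107 - 1 = 106. total_sold = 1
  Event 6 (sale 12): sell min(12,106)=12. stock: 106 - 12 = 94. total_sold = 13
  Event 7 (sale 16): sell min(16,94)=16. stock: 94 - 16 = 78. total_sold = 29
  Event 8 (adjust -5): 78 + -5 = 73
  Event 9 (sale 24): sell min(24,73)=24. stock: 73 - 24 = 49. total_sold = 53
Final: stock = 49, total_sold = 53

Answer: 49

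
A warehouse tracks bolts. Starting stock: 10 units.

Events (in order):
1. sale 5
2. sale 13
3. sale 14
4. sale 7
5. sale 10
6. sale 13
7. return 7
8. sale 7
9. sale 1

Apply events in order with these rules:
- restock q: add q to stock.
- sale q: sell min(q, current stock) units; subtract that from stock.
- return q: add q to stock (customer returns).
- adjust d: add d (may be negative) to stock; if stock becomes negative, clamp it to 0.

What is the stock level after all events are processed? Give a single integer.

Answer: 0

Derivation:
Processing events:
Start: stock = 10
  Event 1 (sale 5): sell min(5,10)=5. stock: 10 - 5 = 5. total_sold = 5
  Event 2 (sale 13): sell min(13,5)=5. stock: 5 - 5 = 0. total_sold = 10
  Event 3 (sale 14): sell min(14,0)=0. stock: 0 - 0 = 0. total_sold = 10
  Event 4 (sale 7): sell min(7,0)=0. stock: 0 - 0 = 0. total_sold = 10
  Event 5 (sale 10): sell min(10,0)=0. stock: 0 - 0 = 0. total_sold = 10
  Event 6 (sale 13): sell min(13,0)=0. stock: 0 - 0 = 0. total_sold = 10
  Event 7 (return 7): 0 + 7 = 7
  Event 8 (sale 7): sell min(7,7)=7. stock: 7 - 7 = 0. total_sold = 17
  Event 9 (sale 1): sell min(1,0)=0. stock: 0 - 0 = 0. total_sold = 17
Final: stock = 0, total_sold = 17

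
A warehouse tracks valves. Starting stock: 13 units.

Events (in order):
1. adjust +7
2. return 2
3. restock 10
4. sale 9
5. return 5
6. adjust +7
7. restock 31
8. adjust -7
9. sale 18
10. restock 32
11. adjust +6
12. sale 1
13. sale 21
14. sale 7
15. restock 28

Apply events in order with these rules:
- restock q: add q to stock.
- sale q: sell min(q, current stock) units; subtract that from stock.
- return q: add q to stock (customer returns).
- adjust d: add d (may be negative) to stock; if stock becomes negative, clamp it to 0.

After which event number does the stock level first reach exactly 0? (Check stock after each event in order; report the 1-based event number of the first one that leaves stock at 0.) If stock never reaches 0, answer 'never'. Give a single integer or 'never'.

Processing events:
Start: stock = 13
  Event 1 (adjust +7): 13 + 7 = 20
  Event 2 (return 2): 20 + 2 = 22
  Event 3 (restock 10): 22 + 10 = 32
  Event 4 (sale 9): sell min(9,32)=9. stock: 32 - 9 = 23. total_sold = 9
  Event 5 (return 5): 23 + 5 = 28
  Event 6 (adjust +7): 28 + 7 = 35
  Event 7 (restock 31): 35 + 31 = 66
  Event 8 (adjust -7): 66 + -7 = 59
  Event 9 (sale 18): sell min(18,59)=18. stock: 59 - 18 = 41. total_sold = 27
  Event 10 (restock 32): 41 + 32 = 73
  Event 11 (adjust +6): 73 + 6 = 79
  Event 12 (sale 1): sell min(1,79)=1. stock: 79 - 1 = 78. total_sold = 28
  Event 13 (sale 21): sell min(21,78)=21. stock: 78 - 21 = 57. total_sold = 49
  Event 14 (sale 7): sell min(7,57)=7. stock: 57 - 7 = 50. total_sold = 56
  Event 15 (restock 28): 50 + 28 = 78
Final: stock = 78, total_sold = 56

Stock never reaches 0.

Answer: never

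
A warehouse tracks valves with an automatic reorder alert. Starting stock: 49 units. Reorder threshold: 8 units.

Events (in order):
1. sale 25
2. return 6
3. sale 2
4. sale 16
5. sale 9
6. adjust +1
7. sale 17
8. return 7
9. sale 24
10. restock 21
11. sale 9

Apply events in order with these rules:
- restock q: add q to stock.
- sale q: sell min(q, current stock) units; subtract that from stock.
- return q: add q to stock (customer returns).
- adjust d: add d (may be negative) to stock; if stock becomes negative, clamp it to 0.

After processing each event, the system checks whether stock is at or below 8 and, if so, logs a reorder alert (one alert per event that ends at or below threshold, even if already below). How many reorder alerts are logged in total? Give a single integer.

Processing events:
Start: stock = 49
  Event 1 (sale 25): sell min(25,49)=25. stock: 49 - 25 = 24. total_sold = 25
  Event 2 (return 6): 24 + 6 = 30
  Event 3 (sale 2): sell min(2,30)=2. stock: 30 - 2 = 28. total_sold = 27
  Event 4 (sale 16): sell min(16,28)=16. stock: 28 - 16 = 12. total_sold = 43
  Event 5 (sale 9): sell min(9,12)=9. stock: 12 - 9 = 3. total_sold = 52
  Event 6 (adjust +1): 3 + 1 = 4
  Event 7 (sale 17): sell min(17,4)=4. stock: 4 - 4 = 0. total_sold = 56
  Event 8 (return 7): 0 + 7 = 7
  Event 9 (sale 24): sell min(24,7)=7. stock: 7 - 7 = 0. total_sold = 63
  Event 10 (restock 21): 0 + 21 = 21
  Event 11 (sale 9): sell min(9,21)=9. stock: 21 - 9 = 12. total_sold = 72
Final: stock = 12, total_sold = 72

Checking against threshold 8:
  After event 1: stock=24 > 8
  After event 2: stock=30 > 8
  After event 3: stock=28 > 8
  After event 4: stock=12 > 8
  After event 5: stock=3 <= 8 -> ALERT
  After event 6: stock=4 <= 8 -> ALERT
  After event 7: stock=0 <= 8 -> ALERT
  After event 8: stock=7 <= 8 -> ALERT
  After event 9: stock=0 <= 8 -> ALERT
  After event 10: stock=21 > 8
  After event 11: stock=12 > 8
Alert events: [5, 6, 7, 8, 9]. Count = 5

Answer: 5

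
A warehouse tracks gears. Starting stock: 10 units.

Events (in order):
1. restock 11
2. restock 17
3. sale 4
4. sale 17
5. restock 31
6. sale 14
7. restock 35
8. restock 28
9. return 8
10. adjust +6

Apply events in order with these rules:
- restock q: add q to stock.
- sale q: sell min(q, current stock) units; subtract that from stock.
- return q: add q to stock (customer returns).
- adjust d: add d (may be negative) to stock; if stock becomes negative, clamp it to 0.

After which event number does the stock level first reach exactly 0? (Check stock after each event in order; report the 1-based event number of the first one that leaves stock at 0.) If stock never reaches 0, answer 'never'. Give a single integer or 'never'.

Answer: never

Derivation:
Processing events:
Start: stock = 10
  Event 1 (restock 11): 10 + 11 = 21
  Event 2 (restock 17): 21 + 17 = 38
  Event 3 (sale 4): sell min(4,38)=4. stock: 38 - 4 = 34. total_sold = 4
  Event 4 (sale 17): sell min(17,34)=17. stock: 34 - 17 = 17. total_sold = 21
  Event 5 (restock 31): 17 + 31 = 48
  Event 6 (sale 14): sell min(14,48)=14. stock: 48 - 14 = 34. total_sold = 35
  Event 7 (restock 35): 34 + 35 = 69
  Event 8 (restock 28): 69 + 28 = 97
  Event 9 (return 8): 97 + 8 = 105
  Event 10 (adjust +6): 105 + 6 = 111
Final: stock = 111, total_sold = 35

Stock never reaches 0.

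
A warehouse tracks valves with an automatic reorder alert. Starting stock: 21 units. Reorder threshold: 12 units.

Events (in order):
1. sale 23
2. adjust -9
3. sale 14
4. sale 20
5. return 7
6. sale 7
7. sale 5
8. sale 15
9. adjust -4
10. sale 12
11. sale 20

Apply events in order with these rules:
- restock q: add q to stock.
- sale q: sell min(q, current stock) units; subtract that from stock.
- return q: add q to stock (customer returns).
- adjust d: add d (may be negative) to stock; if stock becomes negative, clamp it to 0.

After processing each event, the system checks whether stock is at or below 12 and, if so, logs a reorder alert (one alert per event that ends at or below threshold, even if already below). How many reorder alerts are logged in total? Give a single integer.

Processing events:
Start: stock = 21
  Event 1 (sale 23): sell min(23,21)=21. stock: 21 - 21 = 0. total_sold = 21
  Event 2 (adjust -9): 0 + -9 = 0 (clamped to 0)
  Event 3 (sale 14): sell min(14,0)=0. stock: 0 - 0 = 0. total_sold = 21
  Event 4 (sale 20): sell min(20,0)=0. stock: 0 - 0 = 0. total_sold = 21
  Event 5 (return 7): 0 + 7 = 7
  Event 6 (sale 7): sell min(7,7)=7. stock: 7 - 7 = 0. total_sold = 28
  Event 7 (sale 5): sell min(5,0)=0. stock: 0 - 0 = 0. total_sold = 28
  Event 8 (sale 15): sell min(15,0)=0. stock: 0 - 0 = 0. total_sold = 28
  Event 9 (adjust -4): 0 + -4 = 0 (clamped to 0)
  Event 10 (sale 12): sell min(12,0)=0. stock: 0 - 0 = 0. total_sold = 28
  Event 11 (sale 20): sell min(20,0)=0. stock: 0 - 0 = 0. total_sold = 28
Final: stock = 0, total_sold = 28

Checking against threshold 12:
  After event 1: stock=0 <= 12 -> ALERT
  After event 2: stock=0 <= 12 -> ALERT
  After event 3: stock=0 <= 12 -> ALERT
  After event 4: stock=0 <= 12 -> ALERT
  After event 5: stock=7 <= 12 -> ALERT
  After event 6: stock=0 <= 12 -> ALERT
  After event 7: stock=0 <= 12 -> ALERT
  After event 8: stock=0 <= 12 -> ALERT
  After event 9: stock=0 <= 12 -> ALERT
  After event 10: stock=0 <= 12 -> ALERT
  After event 11: stock=0 <= 12 -> ALERT
Alert events: [1, 2, 3, 4, 5, 6, 7, 8, 9, 10, 11]. Count = 11

Answer: 11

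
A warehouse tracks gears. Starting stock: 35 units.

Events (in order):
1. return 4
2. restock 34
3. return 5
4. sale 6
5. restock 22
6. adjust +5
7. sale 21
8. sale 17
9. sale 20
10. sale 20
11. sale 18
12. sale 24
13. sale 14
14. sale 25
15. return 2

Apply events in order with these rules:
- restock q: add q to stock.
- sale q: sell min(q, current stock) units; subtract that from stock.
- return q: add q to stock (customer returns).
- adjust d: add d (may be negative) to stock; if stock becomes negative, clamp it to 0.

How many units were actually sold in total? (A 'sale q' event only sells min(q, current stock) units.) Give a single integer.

Answer: 105

Derivation:
Processing events:
Start: stock = 35
  Event 1 (return 4): 35 + 4 = 39
  Event 2 (restock 34): 39 + 34 = 73
  Event 3 (return 5): 73 + 5 = 78
  Event 4 (sale 6): sell min(6,78)=6. stock: 78 - 6 = 72. total_sold = 6
  Event 5 (restock 22): 72 + 22 = 94
  Event 6 (adjust +5): 94 + 5 = 99
  Event 7 (sale 21): sell min(21,99)=21. stock: 99 - 21 = 78. total_sold = 27
  Event 8 (sale 17): sell min(17,78)=17. stock: 78 - 17 = 61. total_sold = 44
  Event 9 (sale 20): sell min(20,61)=20. stock: 61 - 20 = 41. total_sold = 64
  Event 10 (sale 20): sell min(20,41)=20. stock: 41 - 20 = 21. total_sold = 84
  Event 11 (sale 18): sell min(18,21)=18. stock: 21 - 18 = 3. total_sold = 102
  Event 12 (sale 24): sell min(24,3)=3. stock: 3 - 3 = 0. total_sold = 105
  Event 13 (sale 14): sell min(14,0)=0. stock: 0 - 0 = 0. total_sold = 105
  Event 14 (sale 25): sell min(25,0)=0. stock: 0 - 0 = 0. total_sold = 105
  Event 15 (return 2): 0 + 2 = 2
Final: stock = 2, total_sold = 105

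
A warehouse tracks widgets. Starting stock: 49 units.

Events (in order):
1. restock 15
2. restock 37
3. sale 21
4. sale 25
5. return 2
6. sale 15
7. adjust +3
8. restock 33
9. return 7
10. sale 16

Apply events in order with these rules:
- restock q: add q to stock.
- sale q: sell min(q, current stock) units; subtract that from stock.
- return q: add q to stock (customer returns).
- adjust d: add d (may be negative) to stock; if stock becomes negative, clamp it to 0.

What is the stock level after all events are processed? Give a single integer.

Answer: 69

Derivation:
Processing events:
Start: stock = 49
  Event 1 (restock 15): 49 + 15 = 64
  Event 2 (restock 37): 64 + 37 = 101
  Event 3 (sale 21): sell min(21,101)=21. stock: 101 - 21 = 80. total_sold = 21
  Event 4 (sale 25): sell min(25,80)=25. stock: 80 - 25 = 55. total_sold = 46
  Event 5 (return 2): 55 + 2 = 57
  Event 6 (sale 15): sell min(15,57)=15. stock: 57 - 15 = 42. total_sold = 61
  Event 7 (adjust +3): 42 + 3 = 45
  Event 8 (restock 33): 45 + 33 = 78
  Event 9 (return 7): 78 + 7 = 85
  Event 10 (sale 16): sell min(16,85)=16. stock: 85 - 16 = 69. total_sold = 77
Final: stock = 69, total_sold = 77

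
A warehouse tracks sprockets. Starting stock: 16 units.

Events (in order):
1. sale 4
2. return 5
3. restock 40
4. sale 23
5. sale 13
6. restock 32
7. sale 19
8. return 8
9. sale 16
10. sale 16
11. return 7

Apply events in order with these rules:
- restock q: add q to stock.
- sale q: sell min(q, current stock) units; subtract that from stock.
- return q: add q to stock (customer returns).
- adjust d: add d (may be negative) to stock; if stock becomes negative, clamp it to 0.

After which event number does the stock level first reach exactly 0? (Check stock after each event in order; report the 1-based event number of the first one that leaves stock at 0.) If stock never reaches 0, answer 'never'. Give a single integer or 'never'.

Processing events:
Start: stock = 16
  Event 1 (sale 4): sell min(4,16)=4. stock: 16 - 4 = 12. total_sold = 4
  Event 2 (return 5): 12 + 5 = 17
  Event 3 (restock 40): 17 + 40 = 57
  Event 4 (sale 23): sell min(23,57)=23. stock: 57 - 23 = 34. total_sold = 27
  Event 5 (sale 13): sell min(13,34)=13. stock: 34 - 13 = 21. total_sold = 40
  Event 6 (restock 32): 21 + 32 = 53
  Event 7 (sale 19): sell min(19,53)=19. stock: 53 - 19 = 34. total_sold = 59
  Event 8 (return 8): 34 + 8 = 42
  Event 9 (sale 16): sell min(16,42)=16. stock: 42 - 16 = 26. total_sold = 75
  Event 10 (sale 16): sell min(16,26)=16. stock: 26 - 16 = 10. total_sold = 91
  Event 11 (return 7): 10 + 7 = 17
Final: stock = 17, total_sold = 91

Stock never reaches 0.

Answer: never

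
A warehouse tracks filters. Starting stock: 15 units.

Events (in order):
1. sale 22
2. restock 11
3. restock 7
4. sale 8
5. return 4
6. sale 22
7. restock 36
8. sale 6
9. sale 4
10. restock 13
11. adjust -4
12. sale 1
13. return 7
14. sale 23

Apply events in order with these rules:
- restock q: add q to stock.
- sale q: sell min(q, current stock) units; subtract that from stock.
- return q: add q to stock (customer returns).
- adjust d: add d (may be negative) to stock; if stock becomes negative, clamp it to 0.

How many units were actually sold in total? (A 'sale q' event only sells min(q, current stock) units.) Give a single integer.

Answer: 71

Derivation:
Processing events:
Start: stock = 15
  Event 1 (sale 22): sell min(22,15)=15. stock: 15 - 15 = 0. total_sold = 15
  Event 2 (restock 11): 0 + 11 = 11
  Event 3 (restock 7): 11 + 7 = 18
  Event 4 (sale 8): sell min(8,18)=8. stock: 18 - 8 = 10. total_sold = 23
  Event 5 (return 4): 10 + 4 = 14
  Event 6 (sale 22): sell min(22,14)=14. stock: 14 - 14 = 0. total_sold = 37
  Event 7 (restock 36): 0 + 36 = 36
  Event 8 (sale 6): sell min(6,36)=6. stock: 36 - 6 = 30. total_sold = 43
  Event 9 (sale 4): sell min(4,30)=4. stock: 30 - 4 = 26. total_sold = 47
  Event 10 (restock 13): 26 + 13 = 39
  Event 11 (adjust -4): 39 + -4 = 35
  Event 12 (sale 1): sell min(1,35)=1. stock: 35 - 1 = 34. total_sold = 48
  Event 13 (return 7): 34 + 7 = 41
  Event 14 (sale 23): sell min(23,41)=23. stock: 41 - 23 = 18. total_sold = 71
Final: stock = 18, total_sold = 71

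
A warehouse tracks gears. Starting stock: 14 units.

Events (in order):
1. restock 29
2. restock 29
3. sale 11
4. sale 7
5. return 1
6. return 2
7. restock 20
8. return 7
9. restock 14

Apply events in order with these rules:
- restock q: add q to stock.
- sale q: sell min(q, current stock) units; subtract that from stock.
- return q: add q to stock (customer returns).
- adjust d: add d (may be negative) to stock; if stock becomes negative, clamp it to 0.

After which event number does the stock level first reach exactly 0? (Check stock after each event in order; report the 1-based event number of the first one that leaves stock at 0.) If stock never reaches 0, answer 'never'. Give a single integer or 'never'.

Processing events:
Start: stock = 14
  Event 1 (restock 29): 14 + 29 = 43
  Event 2 (restock 29): 43 + 29 = 72
  Event 3 (sale 11): sell min(11,72)=11. stock: 72 - 11 = 61. total_sold = 11
  Event 4 (sale 7): sell min(7,61)=7. stock: 61 - 7 = 54. total_sold = 18
  Event 5 (return 1): 54 + 1 = 55
  Event 6 (return 2): 55 + 2 = 57
  Event 7 (restock 20): 57 + 20 = 77
  Event 8 (return 7): 77 + 7 = 84
  Event 9 (restock 14): 84 + 14 = 98
Final: stock = 98, total_sold = 18

Stock never reaches 0.

Answer: never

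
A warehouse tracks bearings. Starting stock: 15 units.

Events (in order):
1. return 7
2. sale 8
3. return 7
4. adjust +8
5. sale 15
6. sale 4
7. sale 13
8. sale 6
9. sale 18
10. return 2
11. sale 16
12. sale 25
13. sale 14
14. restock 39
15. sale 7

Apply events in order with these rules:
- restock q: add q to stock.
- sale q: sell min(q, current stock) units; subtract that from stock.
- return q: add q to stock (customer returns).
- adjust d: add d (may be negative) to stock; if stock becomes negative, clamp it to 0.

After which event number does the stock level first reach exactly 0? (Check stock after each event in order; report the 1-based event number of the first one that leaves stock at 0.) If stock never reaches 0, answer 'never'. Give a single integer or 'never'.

Answer: 7

Derivation:
Processing events:
Start: stock = 15
  Event 1 (return 7): 15 + 7 = 22
  Event 2 (sale 8): sell min(8,22)=8. stock: 22 - 8 = 14. total_sold = 8
  Event 3 (return 7): 14 + 7 = 21
  Event 4 (adjust +8): 21 + 8 = 29
  Event 5 (sale 15): sell min(15,29)=15. stock: 29 - 15 = 14. total_sold = 23
  Event 6 (sale 4): sell min(4,14)=4. stock: 14 - 4 = 10. total_sold = 27
  Event 7 (sale 13): sell min(13,10)=10. stock: 10 - 10 = 0. total_sold = 37
  Event 8 (sale 6): sell min(6,0)=0. stock: 0 - 0 = 0. total_sold = 37
  Event 9 (sale 18): sell min(18,0)=0. stock: 0 - 0 = 0. total_sold = 37
  Event 10 (return 2): 0 + 2 = 2
  Event 11 (sale 16): sell min(16,2)=2. stock: 2 - 2 = 0. total_sold = 39
  Event 12 (sale 25): sell min(25,0)=0. stock: 0 - 0 = 0. total_sold = 39
  Event 13 (sale 14): sell min(14,0)=0. stock: 0 - 0 = 0. total_sold = 39
  Event 14 (restock 39): 0 + 39 = 39
  Event 15 (sale 7): sell min(7,39)=7. stock: 39 - 7 = 32. total_sold = 46
Final: stock = 32, total_sold = 46

First zero at event 7.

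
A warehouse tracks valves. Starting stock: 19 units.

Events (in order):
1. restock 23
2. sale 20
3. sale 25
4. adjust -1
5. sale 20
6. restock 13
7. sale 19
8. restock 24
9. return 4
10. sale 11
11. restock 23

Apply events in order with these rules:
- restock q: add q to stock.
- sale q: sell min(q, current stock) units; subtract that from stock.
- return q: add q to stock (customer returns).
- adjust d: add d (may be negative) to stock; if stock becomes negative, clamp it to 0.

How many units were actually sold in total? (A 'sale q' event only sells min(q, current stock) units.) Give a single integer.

Processing events:
Start: stock = 19
  Event 1 (restock 23): 19 + 23 = 42
  Event 2 (sale 20): sell min(20,42)=20. stock: 42 - 20 = 22. total_sold = 20
  Event 3 (sale 25): sell min(25,22)=22. stock: 22 - 22 = 0. total_sold = 42
  Event 4 (adjust -1): 0 + -1 = 0 (clamped to 0)
  Event 5 (sale 20): sell min(20,0)=0. stock: 0 - 0 = 0. total_sold = 42
  Event 6 (restock 13): 0 + 13 = 13
  Event 7 (sale 19): sell min(19,13)=13. stock: 13 - 13 = 0. total_sold = 55
  Event 8 (restock 24): 0 + 24 = 24
  Event 9 (return 4): 24 + 4 = 28
  Event 10 (sale 11): sell min(11,28)=11. stock: 28 - 11 = 17. total_sold = 66
  Event 11 (restock 23): 17 + 23 = 40
Final: stock = 40, total_sold = 66

Answer: 66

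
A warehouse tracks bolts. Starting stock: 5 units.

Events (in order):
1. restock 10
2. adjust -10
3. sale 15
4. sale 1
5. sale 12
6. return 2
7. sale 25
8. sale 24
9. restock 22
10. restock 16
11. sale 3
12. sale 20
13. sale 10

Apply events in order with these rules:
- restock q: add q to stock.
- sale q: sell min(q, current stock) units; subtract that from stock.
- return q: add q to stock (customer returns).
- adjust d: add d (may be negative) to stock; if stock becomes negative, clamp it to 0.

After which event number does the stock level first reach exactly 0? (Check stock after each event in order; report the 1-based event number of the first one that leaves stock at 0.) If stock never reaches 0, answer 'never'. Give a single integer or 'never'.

Answer: 3

Derivation:
Processing events:
Start: stock = 5
  Event 1 (restock 10): 5 + 10 = 15
  Event 2 (adjust -10): 15 + -10 = 5
  Event 3 (sale 15): sell min(15,5)=5. stock: 5 - 5 = 0. total_sold = 5
  Event 4 (sale 1): sell min(1,0)=0. stock: 0 - 0 = 0. total_sold = 5
  Event 5 (sale 12): sell min(12,0)=0. stock: 0 - 0 = 0. total_sold = 5
  Event 6 (return 2): 0 + 2 = 2
  Event 7 (sale 25): sell min(25,2)=2. stock: 2 - 2 = 0. total_sold = 7
  Event 8 (sale 24): sell min(24,0)=0. stock: 0 - 0 = 0. total_sold = 7
  Event 9 (restock 22): 0 + 22 = 22
  Event 10 (restock 16): 22 + 16 = 38
  Event 11 (sale 3): sell min(3,38)=3. stock: 38 - 3 = 35. total_sold = 10
  Event 12 (sale 20): sell min(20,35)=20. stock: 35 - 20 = 15. total_sold = 30
  Event 13 (sale 10): sell min(10,15)=10. stock: 15 - 10 = 5. total_sold = 40
Final: stock = 5, total_sold = 40

First zero at event 3.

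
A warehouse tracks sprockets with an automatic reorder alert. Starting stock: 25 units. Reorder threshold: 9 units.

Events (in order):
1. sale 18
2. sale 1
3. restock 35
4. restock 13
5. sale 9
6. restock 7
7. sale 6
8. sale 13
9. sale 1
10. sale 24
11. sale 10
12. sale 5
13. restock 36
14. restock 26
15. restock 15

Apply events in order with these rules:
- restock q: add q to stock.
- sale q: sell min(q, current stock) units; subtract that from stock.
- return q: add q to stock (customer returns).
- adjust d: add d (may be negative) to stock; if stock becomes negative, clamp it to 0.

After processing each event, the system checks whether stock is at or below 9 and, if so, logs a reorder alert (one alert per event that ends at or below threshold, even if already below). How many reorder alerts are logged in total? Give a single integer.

Processing events:
Start: stock = 25
  Event 1 (sale 18): sell min(18,25)=18. stock: 25 - 18 = 7. total_sold = 18
  Event 2 (sale 1): sell min(1,7)=1. stock: 7 - 1 = 6. total_sold = 19
  Event 3 (restock 35): 6 + 35 = 41
  Event 4 (restock 13): 41 + 13 = 54
  Event 5 (sale 9): sell min(9,54)=9. stock: 54 - 9 = 45. total_sold = 28
  Event 6 (restock 7): 45 + 7 = 52
  Event 7 (sale 6): sell min(6,52)=6. stock: 52 - 6 = 46. total_sold = 34
  Event 8 (sale 13): sell min(13,46)=13. stock: 46 - 13 = 33. total_sold = 47
  Event 9 (sale 1): sell min(1,33)=1. stock: 33 - 1 = 32. total_sold = 48
  Event 10 (sale 24): sell min(24,32)=24. stock: 32 - 24 = 8. total_sold = 72
  Event 11 (sale 10): sell min(10,8)=8. stock: 8 - 8 = 0. total_sold = 80
  Event 12 (sale 5): sell min(5,0)=0. stock: 0 - 0 = 0. total_sold = 80
  Event 13 (restock 36): 0 + 36 = 36
  Event 14 (restock 26): 36 + 26 = 62
  Event 15 (restock 15): 62 + 15 = 77
Final: stock = 77, total_sold = 80

Checking against threshold 9:
  After event 1: stock=7 <= 9 -> ALERT
  After event 2: stock=6 <= 9 -> ALERT
  After event 3: stock=41 > 9
  After event 4: stock=54 > 9
  After event 5: stock=45 > 9
  After event 6: stock=52 > 9
  After event 7: stock=46 > 9
  After event 8: stock=33 > 9
  After event 9: stock=32 > 9
  After event 10: stock=8 <= 9 -> ALERT
  After event 11: stock=0 <= 9 -> ALERT
  After event 12: stock=0 <= 9 -> ALERT
  After event 13: stock=36 > 9
  After event 14: stock=62 > 9
  After event 15: stock=77 > 9
Alert events: [1, 2, 10, 11, 12]. Count = 5

Answer: 5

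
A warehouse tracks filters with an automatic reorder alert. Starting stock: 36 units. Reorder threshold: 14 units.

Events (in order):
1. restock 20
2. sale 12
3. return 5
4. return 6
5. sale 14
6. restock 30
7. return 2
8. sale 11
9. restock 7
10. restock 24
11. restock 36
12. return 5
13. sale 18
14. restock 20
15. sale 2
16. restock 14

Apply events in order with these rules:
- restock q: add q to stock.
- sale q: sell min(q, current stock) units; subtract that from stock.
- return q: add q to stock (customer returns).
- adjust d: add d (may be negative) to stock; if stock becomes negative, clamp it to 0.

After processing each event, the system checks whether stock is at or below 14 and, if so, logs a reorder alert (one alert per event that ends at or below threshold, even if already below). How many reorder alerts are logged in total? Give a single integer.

Processing events:
Start: stock = 36
  Event 1 (restock 20): 36 + 20 = 56
  Event 2 (sale 12): sell min(12,56)=12. stock: 56 - 12 = 44. total_sold = 12
  Event 3 (return 5): 44 + 5 = 49
  Event 4 (return 6): 49 + 6 = 55
  Event 5 (sale 14): sell min(14,55)=14. stock: 55 - 14 = 41. total_sold = 26
  Event 6 (restock 30): 41 + 30 = 71
  Event 7 (return 2): 71 + 2 = 73
  Event 8 (sale 11): sell min(11,73)=11. stock: 73 - 11 = 62. total_sold = 37
  Event 9 (restock 7): 62 + 7 = 69
  Event 10 (restock 24): 69 + 24 = 93
  Event 11 (restock 36): 93 + 36 = 129
  Event 12 (return 5): 129 + 5 = 134
  Event 13 (sale 18): sell min(18,134)=18. stock: 134 - 18 = 116. total_sold = 55
  Event 14 (restock 20): 116 + 20 = 136
  Event 15 (sale 2): sell min(2,136)=2. stock: 136 - 2 = 134. total_sold = 57
  Event 16 (restock 14): 134 + 14 = 148
Final: stock = 148, total_sold = 57

Checking against threshold 14:
  After event 1: stock=56 > 14
  After event 2: stock=44 > 14
  After event 3: stock=49 > 14
  After event 4: stock=55 > 14
  After event 5: stock=41 > 14
  After event 6: stock=71 > 14
  After event 7: stock=73 > 14
  After event 8: stock=62 > 14
  After event 9: stock=69 > 14
  After event 10: stock=93 > 14
  After event 11: stock=129 > 14
  After event 12: stock=134 > 14
  After event 13: stock=116 > 14
  After event 14: stock=136 > 14
  After event 15: stock=134 > 14
  After event 16: stock=148 > 14
Alert events: []. Count = 0

Answer: 0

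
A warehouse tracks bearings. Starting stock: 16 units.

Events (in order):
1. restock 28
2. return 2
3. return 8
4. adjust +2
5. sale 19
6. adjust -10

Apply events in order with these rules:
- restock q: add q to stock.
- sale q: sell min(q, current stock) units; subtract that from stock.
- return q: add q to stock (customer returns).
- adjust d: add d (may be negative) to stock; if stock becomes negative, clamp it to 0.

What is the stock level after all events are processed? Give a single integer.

Answer: 27

Derivation:
Processing events:
Start: stock = 16
  Event 1 (restock 28): 16 + 28 = 44
  Event 2 (return 2): 44 + 2 = 46
  Event 3 (return 8): 46 + 8 = 54
  Event 4 (adjust +2): 54 + 2 = 56
  Event 5 (sale 19): sell min(19,56)=19. stock: 56 - 19 = 37. total_sold = 19
  Event 6 (adjust -10): 37 + -10 = 27
Final: stock = 27, total_sold = 19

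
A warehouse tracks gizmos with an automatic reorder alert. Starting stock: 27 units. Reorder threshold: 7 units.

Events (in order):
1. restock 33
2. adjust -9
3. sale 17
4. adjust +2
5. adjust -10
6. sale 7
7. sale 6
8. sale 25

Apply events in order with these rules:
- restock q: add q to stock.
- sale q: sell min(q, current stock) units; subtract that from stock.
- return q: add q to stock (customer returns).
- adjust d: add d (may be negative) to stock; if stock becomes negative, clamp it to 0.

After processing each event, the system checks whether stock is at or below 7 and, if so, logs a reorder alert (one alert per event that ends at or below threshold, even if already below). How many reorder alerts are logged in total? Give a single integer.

Processing events:
Start: stock = 27
  Event 1 (restock 33): 27 + 33 = 60
  Event 2 (adjust -9): 60 + -9 = 51
  Event 3 (sale 17): sell min(17,51)=17. stock: 51 - 17 = 34. total_sold = 17
  Event 4 (adjust +2): 34 + 2 = 36
  Event 5 (adjust -10): 36 + -10 = 26
  Event 6 (sale 7): sell min(7,26)=7. stock: 26 - 7 = 19. total_sold = 24
  Event 7 (sale 6): sell min(6,19)=6. stock: 19 - 6 = 13. total_sold = 30
  Event 8 (sale 25): sell min(25,13)=13. stock: 13 - 13 = 0. total_sold = 43
Final: stock = 0, total_sold = 43

Checking against threshold 7:
  After event 1: stock=60 > 7
  After event 2: stock=51 > 7
  After event 3: stock=34 > 7
  After event 4: stock=36 > 7
  After event 5: stock=26 > 7
  After event 6: stock=19 > 7
  After event 7: stock=13 > 7
  After event 8: stock=0 <= 7 -> ALERT
Alert events: [8]. Count = 1

Answer: 1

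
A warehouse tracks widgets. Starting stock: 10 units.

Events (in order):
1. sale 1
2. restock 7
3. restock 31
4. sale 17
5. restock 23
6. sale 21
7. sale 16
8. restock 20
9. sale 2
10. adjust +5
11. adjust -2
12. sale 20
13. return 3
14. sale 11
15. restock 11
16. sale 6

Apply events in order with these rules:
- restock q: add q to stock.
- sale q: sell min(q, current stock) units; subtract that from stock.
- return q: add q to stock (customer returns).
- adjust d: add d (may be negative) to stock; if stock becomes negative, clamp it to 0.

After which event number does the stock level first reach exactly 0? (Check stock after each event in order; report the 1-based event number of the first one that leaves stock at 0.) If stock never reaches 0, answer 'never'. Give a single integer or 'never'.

Answer: never

Derivation:
Processing events:
Start: stock = 10
  Event 1 (sale 1): sell min(1,10)=1. stock: 10 - 1 = 9. total_sold = 1
  Event 2 (restock 7): 9 + 7 = 16
  Event 3 (restock 31): 16 + 31 = 47
  Event 4 (sale 17): sell min(17,47)=17. stock: 47 - 17 = 30. total_sold = 18
  Event 5 (restock 23): 30 + 23 = 53
  Event 6 (sale 21): sell min(21,53)=21. stock: 53 - 21 = 32. total_sold = 39
  Event 7 (sale 16): sell min(16,32)=16. stock: 32 - 16 = 16. total_sold = 55
  Event 8 (restock 20): 16 + 20 = 36
  Event 9 (sale 2): sell min(2,36)=2. stock: 36 - 2 = 34. total_sold = 57
  Event 10 (adjust +5): 34 + 5 = 39
  Event 11 (adjust -2): 39 + -2 = 37
  Event 12 (sale 20): sell min(20,37)=20. stock: 37 - 20 = 17. total_sold = 77
  Event 13 (return 3): 17 + 3 = 20
  Event 14 (sale 11): sell min(11,20)=11. stock: 20 - 11 = 9. total_sold = 88
  Event 15 (restock 11): 9 + 11 = 20
  Event 16 (sale 6): sell min(6,20)=6. stock: 20 - 6 = 14. total_sold = 94
Final: stock = 14, total_sold = 94

Stock never reaches 0.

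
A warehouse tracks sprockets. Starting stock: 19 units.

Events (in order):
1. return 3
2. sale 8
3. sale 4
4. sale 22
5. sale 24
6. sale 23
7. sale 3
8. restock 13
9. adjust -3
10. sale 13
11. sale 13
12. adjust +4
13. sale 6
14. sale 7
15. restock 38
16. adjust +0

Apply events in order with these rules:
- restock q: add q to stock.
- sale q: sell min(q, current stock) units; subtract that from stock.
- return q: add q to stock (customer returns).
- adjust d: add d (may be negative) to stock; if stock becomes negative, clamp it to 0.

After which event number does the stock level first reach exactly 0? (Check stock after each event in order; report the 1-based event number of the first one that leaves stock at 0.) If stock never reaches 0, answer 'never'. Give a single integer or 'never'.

Processing events:
Start: stock = 19
  Event 1 (return 3): 19 + 3 = 22
  Event 2 (sale 8): sell min(8,22)=8. stock: 22 - 8 = 14. total_sold = 8
  Event 3 (sale 4): sell min(4,14)=4. stock: 14 - 4 = 10. total_sold = 12
  Event 4 (sale 22): sell min(22,10)=10. stock: 10 - 10 = 0. total_sold = 22
  Event 5 (sale 24): sell min(24,0)=0. stock: 0 - 0 = 0. total_sold = 22
  Event 6 (sale 23): sell min(23,0)=0. stock: 0 - 0 = 0. total_sold = 22
  Event 7 (sale 3): sell min(3,0)=0. stock: 0 - 0 = 0. total_sold = 22
  Event 8 (restock 13): 0 + 13 = 13
  Event 9 (adjust -3): 13 + -3 = 10
  Event 10 (sale 13): sell min(13,10)=10. stock: 10 - 10 = 0. total_sold = 32
  Event 11 (sale 13): sell min(13,0)=0. stock: 0 - 0 = 0. total_sold = 32
  Event 12 (adjust +4): 0 + 4 = 4
  Event 13 (sale 6): sell min(6,4)=4. stock: 4 - 4 = 0. total_sold = 36
  Event 14 (sale 7): sell min(7,0)=0. stock: 0 - 0 = 0. total_sold = 36
  Event 15 (restock 38): 0 + 38 = 38
  Event 16 (adjust +0): 38 + 0 = 38
Final: stock = 38, total_sold = 36

First zero at event 4.

Answer: 4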